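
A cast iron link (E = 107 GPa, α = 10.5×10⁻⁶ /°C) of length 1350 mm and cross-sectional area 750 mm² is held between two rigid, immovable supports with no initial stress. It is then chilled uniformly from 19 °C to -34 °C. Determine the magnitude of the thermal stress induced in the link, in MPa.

Because both ends are immovable the net strain is zero, and the suppressed thermal strain is αΔT = 10.5×10⁻⁶ × 53 = 556.5×10⁻⁶.
Hence σ = E·αΔT = 107×10³ × 556.5×10⁻⁶ = 59.55 MPa, tensile.

σ ≈ 59.5 MPa (tensile)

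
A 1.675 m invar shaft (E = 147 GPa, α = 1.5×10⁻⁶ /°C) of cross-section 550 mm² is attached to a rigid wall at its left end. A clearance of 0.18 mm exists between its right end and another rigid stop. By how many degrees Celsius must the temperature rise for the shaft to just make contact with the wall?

The gap closes when αΔT L = 0.18 mm, since the shaft is still unstressed at that instant.
So ΔT = g/(αL) = 0.18/(1.5×10⁻⁶ × 1675) = 71.64 °C.

ΔT ≈ 71.6 °C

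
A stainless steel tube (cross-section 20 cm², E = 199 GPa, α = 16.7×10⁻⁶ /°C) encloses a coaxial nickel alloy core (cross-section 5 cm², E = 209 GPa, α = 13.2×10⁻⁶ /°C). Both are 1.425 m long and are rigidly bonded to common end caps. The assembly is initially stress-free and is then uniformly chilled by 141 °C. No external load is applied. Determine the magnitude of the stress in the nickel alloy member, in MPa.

σ ≈ 81.7 MPa (compressive)

The stainless steel has the larger α, so on cooling it would change length more than the nickel alloy if both were free. The rigid plates force a common final length, so the stainless steel is put into tension and the nickel alloy into compression, with equal and opposite forces P (no external load).
Equating the net (thermal + elastic) strains gives |α₁ − α₂|·ΔT = P·[1/(A₁E₁) + 1/(A₂E₂)].
|α₁ − α₂|·ΔT = 3.5×10⁻⁶ × 141 = 0.0004935.
1/(A₁E₁) + 1/(A₂E₂) = 1/(2000×199×10³) + 1/(500×209×10³) = 1.208×10⁻⁸ N⁻¹.
P = 0.0004935 / 1.208×10⁻⁸ = 40850 N = 40.85 kN.
σ_{nickel alloy} = P/A₂ = 40850/500 = 81.69 MPa, compressive.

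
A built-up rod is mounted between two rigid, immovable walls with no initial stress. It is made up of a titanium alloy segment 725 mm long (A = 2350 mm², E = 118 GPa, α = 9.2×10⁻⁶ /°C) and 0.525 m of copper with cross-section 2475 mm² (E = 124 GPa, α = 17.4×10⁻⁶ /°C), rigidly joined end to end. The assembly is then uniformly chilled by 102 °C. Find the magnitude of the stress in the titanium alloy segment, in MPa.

If the supports were absent, the total length change would be Σ αᵢΔT Lᵢ = 9.2×10⁻⁶×102×725 + 17.4×10⁻⁶×102×525 = 1.612 mm.
The walls prevent any net length change, so an axial force P (same in every segment) develops. Compatibility: P · Σ Lᵢ/(AᵢEᵢ) = δ_free.
Σ Lᵢ/(AᵢEᵢ) = 725/(2350×118×10³) + 525/(2475×124×10³) = 4.325×10⁻⁶ mm/N.
Hence P = δ_free / Σ(L/AE) = 1.612/4.325×10⁻⁶ = 372.7 kN (tensile).
σ_{titanium alloy} = P / A = 372700 / 2350 = 158.6 MPa.

σ ≈ 159 MPa (tensile)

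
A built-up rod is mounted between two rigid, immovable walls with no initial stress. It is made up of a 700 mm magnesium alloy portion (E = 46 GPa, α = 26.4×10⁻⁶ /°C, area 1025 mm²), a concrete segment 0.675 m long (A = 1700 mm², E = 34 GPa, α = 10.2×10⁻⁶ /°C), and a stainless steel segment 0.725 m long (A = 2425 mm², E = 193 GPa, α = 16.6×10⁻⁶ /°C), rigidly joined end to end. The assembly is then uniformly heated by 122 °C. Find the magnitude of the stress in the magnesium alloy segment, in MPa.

σ ≈ 159 MPa (compressive)

Free thermal expansion of the whole bar: Σ αᵢΔT Lᵢ = 26.4×10⁻⁶×122×700 + 10.2×10⁻⁶×122×675 + 16.6×10⁻⁶×122×725 = 4.563 mm.
The rigid supports impose zero overall length change; the single axial force P common to all segments must satisfy P Σ Lᵢ/(AᵢEᵢ) = δ_free.
The series flexibility is Σ Lᵢ/(AᵢEᵢ) = 700/(1025×46×10³) + 675/(1700×34×10³) + 725/(2425×193×10³) = 2.807×10⁻⁵ mm/N.
P = 4.563 / 2.807×10⁻⁵ = 162500 N = 162.5 kN, compressive.
σ_{magnesium alloy} = P / A = 162500 / 1025 = 158.6 MPa.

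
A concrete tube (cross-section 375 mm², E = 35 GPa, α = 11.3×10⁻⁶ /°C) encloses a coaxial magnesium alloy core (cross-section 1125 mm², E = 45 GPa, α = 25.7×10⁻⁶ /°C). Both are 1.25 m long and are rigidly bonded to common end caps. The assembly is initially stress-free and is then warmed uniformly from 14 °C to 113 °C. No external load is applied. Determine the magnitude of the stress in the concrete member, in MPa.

σ ≈ 39.6 MPa (tensile)

Both members must finish at the same length. With the larger α, the magnesium alloy tends to over-expand; the plates restrain it, putting the magnesium alloy in compression and the concrete in tension. With no external load the two internal forces are equal and opposite, magnitude P.
Compatibility of the two members (thermal + elastic change equal): (α₁ − α₂)ΔT = P·[1/(A₁E₁) + 1/(A₂E₂)].
|α₁ − α₂|·ΔT = 14.4×10⁻⁶ × 99 = 0.001426.
1/(A₁E₁) + 1/(A₂E₂) = 1/(375×35×10³) + 1/(1125×45×10³) = 9.594×10⁻⁸ N⁻¹.
So P = 0.001426 / 9.594×10⁻⁸ = 14.86 kN.
σ_{concrete} = P/A₁ = 14860/375 = 39.62 MPa, tensile.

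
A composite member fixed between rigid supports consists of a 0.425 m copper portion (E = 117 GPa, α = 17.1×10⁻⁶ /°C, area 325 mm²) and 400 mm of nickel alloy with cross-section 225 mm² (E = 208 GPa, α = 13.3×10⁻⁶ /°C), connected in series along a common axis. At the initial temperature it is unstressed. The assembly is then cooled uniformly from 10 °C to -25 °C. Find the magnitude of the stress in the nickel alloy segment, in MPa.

σ ≈ 99.3 MPa (tensile)

With the walls removed the bar would change length by δ_free = Σ αᵢΔT Lᵢ = 17.1×10⁻⁶×35×425 + 13.3×10⁻⁶×35×400 = 0.4406 mm.
The rigid supports impose zero overall length change; the single axial force P common to all segments must satisfy P Σ Lᵢ/(AᵢEᵢ) = δ_free.
The series flexibility is Σ Lᵢ/(AᵢEᵢ) = 425/(325×117×10³) + 400/(225×208×10³) = 1.972×10⁻⁵ mm/N.
So P = 0.4406 / 1.972×10⁻⁵ = 22.34 kN, tensile.
σ_{nickel alloy} = P / A = 22340 / 225 = 99.27 MPa.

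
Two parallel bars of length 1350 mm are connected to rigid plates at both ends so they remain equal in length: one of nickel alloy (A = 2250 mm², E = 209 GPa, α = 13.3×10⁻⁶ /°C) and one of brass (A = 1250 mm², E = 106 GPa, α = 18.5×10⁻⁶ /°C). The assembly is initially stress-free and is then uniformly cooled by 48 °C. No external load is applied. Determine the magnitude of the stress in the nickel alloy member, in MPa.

σ ≈ 11.5 MPa (compressive)

Equilibrium of a rigid end plate with no external load gives equal and opposite internal forces ±P in the two members. Since α_{brass} > α_{nickel alloy}, cooling drives the brass into tension and the nickel alloy into compression.
Setting the final lengths equal and cancelling L: (α₁ − α₂)ΔT = P/(A₁E₁) + P/(A₂E₂).
|α₁ − α₂|·ΔT = 5.2×10⁻⁶ × 48 = 0.0002496.
1/(A₁E₁) + 1/(A₂E₂) = 1/(2250×209×10³) + 1/(1250×106×10³) = 9.674×10⁻⁹ N⁻¹.
P = 0.0002496 / 9.674×10⁻⁹ = 25800 N = 25.8 kN.
σ_{nickel alloy} = P/A₁ = 25800/2250 = 11.47 MPa, compressive.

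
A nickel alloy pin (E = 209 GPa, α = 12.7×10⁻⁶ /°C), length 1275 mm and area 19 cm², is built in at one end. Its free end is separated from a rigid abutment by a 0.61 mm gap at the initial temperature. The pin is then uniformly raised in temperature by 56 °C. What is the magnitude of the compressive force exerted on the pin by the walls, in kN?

P ≈ 92.4 kN

Free thermal elongation = αΔT L = 12.7×10⁻⁶ × 56 × 1275 = 0.9068 mm.
After closing the 0.61 mm clearance, 0.9068 − 0.61 = 0.2968 mm of expansion remains to be suppressed by the wall.
That suppressed elongation corresponds to σ = E·Δ/L = 209×10³ × 0.2968/1275 = 48.65 MPa.
P = σA = 48.65 × 1900 = 92.43 kN.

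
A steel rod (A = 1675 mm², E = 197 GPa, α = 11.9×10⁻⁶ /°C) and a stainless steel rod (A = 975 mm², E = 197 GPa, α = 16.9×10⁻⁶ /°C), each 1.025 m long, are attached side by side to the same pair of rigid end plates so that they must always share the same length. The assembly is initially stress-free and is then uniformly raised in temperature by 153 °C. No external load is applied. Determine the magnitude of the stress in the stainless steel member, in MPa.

σ ≈ 95.3 MPa (compressive)

Equilibrium of a rigid end plate with no external load gives equal and opposite internal forces ±P in the two members. Since α_{stainless steel} > α_{steel}, heating drives the stainless steel into compression and the steel into tension.
Compatibility of the two members (thermal + elastic change equal): (α₁ − α₂)ΔT = P·[1/(A₁E₁) + 1/(A₂E₂)].
|α₁ − α₂|·ΔT = 5×10⁻⁶ × 153 = 0.000765.
1/(A₁E₁) + 1/(A₂E₂) = 1/(1675×197×10³) + 1/(975×197×10³) = 8.237×10⁻⁹ N⁻¹.
P = 0.000765 / 8.237×10⁻⁹ = 92880 N = 92.88 kN.
σ_{stainless steel} = P/A₂ = 92880/975 = 95.26 MPa, compressive.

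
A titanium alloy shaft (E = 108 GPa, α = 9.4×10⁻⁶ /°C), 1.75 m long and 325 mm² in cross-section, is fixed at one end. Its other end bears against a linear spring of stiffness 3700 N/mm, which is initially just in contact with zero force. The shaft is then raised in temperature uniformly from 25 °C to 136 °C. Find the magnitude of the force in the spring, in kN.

The unrestrained thermal change is αΔT L = 9.4×10⁻⁶ × 111 × 1750 = 1.826 mm.
Let P be the compressive force at the spring. The shaft shortens elastically by PL/(AE) and the spring compresses by P/k; together these equal δ_free.
So P = δ_free / [L/(AE) + 1/k] = 1.826 / [ 1750/(325×108×10³) + 1/(3700) ].
P = 1.826 / 0.0003201 = 5704 N.

P ≈ 5.7 kN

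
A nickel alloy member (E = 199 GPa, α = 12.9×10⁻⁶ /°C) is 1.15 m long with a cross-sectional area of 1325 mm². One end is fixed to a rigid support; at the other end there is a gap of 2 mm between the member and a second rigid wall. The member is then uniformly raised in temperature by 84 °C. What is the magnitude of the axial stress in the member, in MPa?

Free thermal elongation = αΔT L = 12.9×10⁻⁶ × 84 × 1150 = 1.246 mm.
This is smaller than the 2 mm clearance, so the member expands freely without reaching the stop — the stress is zero.

σ ≈ 0 MPa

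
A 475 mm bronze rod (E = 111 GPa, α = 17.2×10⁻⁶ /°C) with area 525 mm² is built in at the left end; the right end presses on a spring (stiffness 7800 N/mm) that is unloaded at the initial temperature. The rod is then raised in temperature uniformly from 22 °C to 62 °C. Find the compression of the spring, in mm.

Free thermal expansion: δ_free = αΔT L = 17.2×10⁻⁶ × 40 × 475 = 0.3268 mm.
Let P be the compressive force at the spring. The rod shortens elastically by PL/(AE) and the spring compresses by P/k; together these equal δ_free.
P [ L/(AE) + 1/k ] = δ_free → P [ 475/(525×111×10³) + 1/(7800) ] = 0.3268.
P = 0.3268 / 0.0001364 = 2397 N.
Spring compression = P/k = 2397/(7800) = 0.3073 mm.

δ ≈ 0.307 mm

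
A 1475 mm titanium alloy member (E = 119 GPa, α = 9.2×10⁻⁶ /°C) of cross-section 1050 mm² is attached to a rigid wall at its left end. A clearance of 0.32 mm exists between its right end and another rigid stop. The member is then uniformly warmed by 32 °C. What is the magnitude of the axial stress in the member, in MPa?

If the wall were absent the member would grow by αΔT L = 9.2×10⁻⁶ × 32 × 1475 = 0.4342 mm.
After closing the 0.32 mm clearance, 0.4342 − 0.32 = 0.1142 mm of expansion remains to be suppressed by the wall.
That suppressed elongation corresponds to σ = E·Δ/L = 119×10³ × 0.1142/1475 = 9.217 MPa.

σ ≈ 9.22 MPa (compressive)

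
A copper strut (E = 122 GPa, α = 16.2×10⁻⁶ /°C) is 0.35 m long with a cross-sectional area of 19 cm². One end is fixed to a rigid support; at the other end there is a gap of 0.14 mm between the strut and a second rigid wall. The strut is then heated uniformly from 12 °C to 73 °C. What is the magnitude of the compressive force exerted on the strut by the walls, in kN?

P ≈ 136 kN

Unrestrained expansion: δ_free = αΔT L = 16.2×10⁻⁶ × 61 × 350 = 0.3459 mm.
After closing the 0.14 mm clearance, 0.3459 − 0.14 = 0.2059 mm of expansion remains to be suppressed by the wall.
So σ = E(δ_free − g)/L = 122×10³ × 0.2059/350 = 71.76 MPa.
Force on the wall = σA = 71.76 × 1900 mm² = 136.3 kN.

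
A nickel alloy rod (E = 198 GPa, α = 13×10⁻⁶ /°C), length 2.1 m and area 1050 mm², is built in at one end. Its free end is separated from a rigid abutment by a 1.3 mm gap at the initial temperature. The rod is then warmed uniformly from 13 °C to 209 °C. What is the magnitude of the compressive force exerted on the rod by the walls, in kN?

P ≈ 401 kN

Free thermal elongation = αΔT L = 13×10⁻⁶ × 196 × 2100 = 5.351 mm.
The gap closes (δ_free > 1.3 mm) and the wall then resists a further 5.351 − 1.3 = 4.051 mm of expansion.
That suppressed elongation corresponds to σ = E·Δ/L = 198×10³ × 4.051/2100 = 381.9 MPa.
Force on the wall = σA = 381.9 × 1050 mm² = 401 kN.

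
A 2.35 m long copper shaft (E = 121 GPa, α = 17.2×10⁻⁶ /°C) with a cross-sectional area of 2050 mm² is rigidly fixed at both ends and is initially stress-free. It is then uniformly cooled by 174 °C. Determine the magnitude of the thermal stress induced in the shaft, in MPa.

σ ≈ 362 MPa (tensile)

With length fixed, the mechanical strain must cancel the thermal strain αΔT = 17.2×10⁻⁶ × 174 = 2992.8×10⁻⁶.
σ = EαΔT = 121×10³ × 17.2×10⁻⁶ × 174 = 362.1 MPa (tensile; the shaft is trying to contract).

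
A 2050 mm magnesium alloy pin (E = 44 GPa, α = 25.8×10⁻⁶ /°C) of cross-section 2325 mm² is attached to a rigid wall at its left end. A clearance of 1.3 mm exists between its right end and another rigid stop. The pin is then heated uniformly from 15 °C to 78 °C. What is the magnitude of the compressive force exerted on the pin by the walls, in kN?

P ≈ 101 kN

If the wall were absent the pin would grow by αΔT L = 25.8×10⁻⁶ × 63 × 2050 = 3.332 mm.
This exceeds the 1.3 mm gap, so the wall pushes back. The portion of expansion that must be recovered elastically is δ_free − gap = 3.332 − 1.3 = 2.032 mm.
So σ = E(δ_free − g)/L = 44×10³ × 2.032/2050 = 43.62 MPa.
P = σA = 43.62 × 2325 = 101.4 kN.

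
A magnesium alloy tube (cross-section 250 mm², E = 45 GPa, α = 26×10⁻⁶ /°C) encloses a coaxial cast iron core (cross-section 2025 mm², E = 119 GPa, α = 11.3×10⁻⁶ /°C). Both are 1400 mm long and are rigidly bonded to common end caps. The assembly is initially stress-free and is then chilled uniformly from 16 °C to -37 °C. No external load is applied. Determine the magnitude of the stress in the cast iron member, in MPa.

The magnesium alloy has the larger α, so on cooling it would change length more than the cast iron if both were free. The rigid plates force a common final length, so the magnesium alloy is put into tension and the cast iron into compression, with equal and opposite forces P (no external load).
Equating the net (thermal + elastic) strains gives |α₁ − α₂|·ΔT = P·[1/(A₁E₁) + 1/(A₂E₂)].
|α₁ − α₂|·ΔT = 14.7×10⁻⁶ × 53 = 0.0007791.
1/(A₁E₁) + 1/(A₂E₂) = 1/(250×45×10³) + 1/(2025×119×10³) = 9.304×10⁻⁸ N⁻¹.
So P = 0.0007791 / 9.304×10⁻⁸ = 8.374 kN.
σ_{cast iron} = P/A₂ = 8374/2025 = 4.135 MPa, compressive.

σ ≈ 4.14 MPa (compressive)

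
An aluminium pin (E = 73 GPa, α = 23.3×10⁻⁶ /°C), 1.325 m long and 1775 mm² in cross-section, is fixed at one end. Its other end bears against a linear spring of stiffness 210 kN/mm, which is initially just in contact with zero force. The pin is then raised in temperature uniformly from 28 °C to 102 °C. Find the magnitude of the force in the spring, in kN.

P ≈ 152 kN

Free thermal expansion: δ_free = αΔT L = 23.3×10⁻⁶ × 74 × 1325 = 2.285 mm.
With a force P in the spring, the elastic change of the pin is PL/(AE) and that of the spring is P/k; compatibility requires their sum to equal δ_free.
So P = δ_free / [L/(AE) + 1/k] = 2.285 / [ 1325/(1775×73×10³) + 1/(210×10³) ].
P = 2.285 / 1.499×10⁻⁵ = 152400 N.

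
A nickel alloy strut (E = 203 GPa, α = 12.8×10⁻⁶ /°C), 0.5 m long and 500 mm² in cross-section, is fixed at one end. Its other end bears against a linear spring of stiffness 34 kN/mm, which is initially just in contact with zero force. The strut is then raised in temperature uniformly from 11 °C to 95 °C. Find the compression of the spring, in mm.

If the spring were absent the strut would lengthen by αΔT L = 12.8×10⁻⁶ × 84 × 500 = 0.5376 mm.
Let P be the compressive force at the spring. The strut shortens elastically by PL/(AE) and the spring compresses by P/k; together these equal δ_free.
So P = δ_free / [L/(AE) + 1/k] = 0.5376 / [ 500/(500×203×10³) + 1/(34×10³) ].
P = 0.5376 / 3.434×10⁻⁵ = 15660 N.
Spring compression = P/k = 15660/(34×10³) = 0.4605 mm.

δ ≈ 0.46 mm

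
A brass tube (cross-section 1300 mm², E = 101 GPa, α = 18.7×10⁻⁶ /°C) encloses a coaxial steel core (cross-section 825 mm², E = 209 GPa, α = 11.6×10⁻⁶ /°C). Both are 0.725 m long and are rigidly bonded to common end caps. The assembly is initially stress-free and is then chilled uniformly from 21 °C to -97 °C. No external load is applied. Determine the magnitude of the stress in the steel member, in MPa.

σ ≈ 75.7 MPa (compressive)

Equilibrium of a rigid end plate with no external load gives equal and opposite internal forces ±P in the two members. Since α_{brass} > α_{steel}, cooling drives the brass into tension and the steel into compression.
Compatibility of the two members (thermal + elastic change equal): (α₁ − α₂)ΔT = P·[1/(A₁E₁) + 1/(A₂E₂)].
|α₁ − α₂|·ΔT = 7.1×10⁻⁶ × 118 = 0.0008378.
1/(A₁E₁) + 1/(A₂E₂) = 1/(1300×101×10³) + 1/(825×209×10³) = 1.342×10⁻⁸ N⁻¹.
So P = 0.0008378 / 1.342×10⁻⁸ = 62.45 kN.
σ_{steel} = P/A₂ = 62450/825 = 75.7 MPa, compressive.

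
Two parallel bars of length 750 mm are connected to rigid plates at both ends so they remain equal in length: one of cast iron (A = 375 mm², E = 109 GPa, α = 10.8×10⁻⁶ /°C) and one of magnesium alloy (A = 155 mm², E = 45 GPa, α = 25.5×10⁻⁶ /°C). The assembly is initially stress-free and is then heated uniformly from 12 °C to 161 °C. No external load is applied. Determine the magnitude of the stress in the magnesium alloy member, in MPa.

σ ≈ 84.2 MPa (compressive)

The magnesium alloy has the larger α, so on heating it would change length more than the cast iron if both were free. The rigid plates force a common final length, so the magnesium alloy is put into compression and the cast iron into tension, with equal and opposite forces P (no external load).
Setting the final lengths equal and cancelling L: (α₁ − α₂)ΔT = P/(A₁E₁) + P/(A₂E₂).
|α₁ − α₂|·ΔT = 14.7×10⁻⁶ × 149 = 0.00219.
1/(A₁E₁) + 1/(A₂E₂) = 1/(375×109×10³) + 1/(155×45×10³) = 1.678×10⁻⁷ N⁻¹.
So P = 0.00219 / 1.678×10⁻⁷ = 13.05 kN.
σ_{magnesium alloy} = P/A₂ = 13050/155 = 84.2 MPa, compressive.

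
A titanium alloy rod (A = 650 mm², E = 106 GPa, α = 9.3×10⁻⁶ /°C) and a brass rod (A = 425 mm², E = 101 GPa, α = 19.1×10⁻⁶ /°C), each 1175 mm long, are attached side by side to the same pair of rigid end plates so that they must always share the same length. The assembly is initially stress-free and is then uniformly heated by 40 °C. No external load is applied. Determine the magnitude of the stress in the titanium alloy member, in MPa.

The brass has the larger α, so on heating it would change length more than the titanium alloy if both were free. The rigid plates force a common final length, so the brass is put into compression and the titanium alloy into tension, with equal and opposite forces P (no external load).
Equating the net (thermal + elastic) strains gives |α₁ − α₂|·ΔT = P·[1/(A₁E₁) + 1/(A₂E₂)].
|α₁ − α₂|·ΔT = 9.8×10⁻⁶ × 40 = 0.000392.
1/(A₁E₁) + 1/(A₂E₂) = 1/(650×106×10³) + 1/(425×101×10³) = 3.781×10⁻⁸ N⁻¹.
P = 0.000392 / 3.781×10⁻⁸ = 10370 N = 10.37 kN.
σ_{titanium alloy} = P/A₁ = 10370/650 = 15.95 MPa, tensile.

σ ≈ 16 MPa (tensile)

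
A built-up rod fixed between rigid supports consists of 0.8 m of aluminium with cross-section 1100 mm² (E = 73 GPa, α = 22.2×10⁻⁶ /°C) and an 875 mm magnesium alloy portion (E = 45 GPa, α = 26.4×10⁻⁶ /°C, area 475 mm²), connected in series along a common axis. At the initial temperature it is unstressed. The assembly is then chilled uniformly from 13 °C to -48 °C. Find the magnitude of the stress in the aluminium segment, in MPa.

σ ≈ 44.5 MPa (tensile)

If the supports were absent, the total length change would be Σ αᵢΔT Lᵢ = 22.2×10⁻⁶×61×800 + 26.4×10⁻⁶×61×875 = 2.492 mm.
Since the ends are fixed, an axial force P builds up, equal in every segment, with P · Σ Lᵢ/(AᵢEᵢ) = δ_free.
Σ Lᵢ/(AᵢEᵢ) = 800/(1100×73×10³) + 875/(475×45×10³) = 5.09×10⁻⁵ mm/N.
P = 2.492 / 5.09×10⁻⁵ = 48970 N = 48.97 kN, tensile.
σ_{aluminium} = P / A = 48970 / 1100 = 44.52 MPa.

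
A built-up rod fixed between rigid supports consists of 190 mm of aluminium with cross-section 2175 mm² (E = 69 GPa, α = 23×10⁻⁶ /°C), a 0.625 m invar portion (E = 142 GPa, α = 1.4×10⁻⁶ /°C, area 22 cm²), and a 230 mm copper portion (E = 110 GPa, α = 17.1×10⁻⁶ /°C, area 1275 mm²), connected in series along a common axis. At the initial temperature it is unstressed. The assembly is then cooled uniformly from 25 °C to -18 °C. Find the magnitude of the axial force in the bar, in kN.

Free thermal contraction of the whole bar: Σ αᵢΔT Lᵢ = 23×10⁻⁶×43×190 + 1.4×10⁻⁶×43×625 + 17.1×10⁻⁶×43×230 = 0.3947 mm.
The walls prevent any net length change, so an axial force P (same in every segment) develops. Compatibility: P · Σ Lᵢ/(AᵢEᵢ) = δ_free.
The series flexibility is Σ Lᵢ/(AᵢEᵢ) = 190/(2175×69×10³) + 625/(2200×142×10³) + 230/(1275×110×10³) = 4.907×10⁻⁶ mm/N.
So P = 0.3947 / 4.907×10⁻⁶ = 80.43 kN, tensile.

P ≈ 80.4 kN (tensile)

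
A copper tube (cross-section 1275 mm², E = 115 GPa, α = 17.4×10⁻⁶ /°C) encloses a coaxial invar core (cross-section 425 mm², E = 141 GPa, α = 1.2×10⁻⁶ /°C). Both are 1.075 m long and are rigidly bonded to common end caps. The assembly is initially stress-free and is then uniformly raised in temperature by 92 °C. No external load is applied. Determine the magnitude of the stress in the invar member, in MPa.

σ ≈ 149 MPa (tensile)

Equilibrium of a rigid end plate with no external load gives equal and opposite internal forces ±P in the two members. Since α_{copper} > α_{invar}, heating drives the copper into compression and the invar into tension.
Compatibility of the two members (thermal + elastic change equal): (α₁ − α₂)ΔT = P·[1/(A₁E₁) + 1/(A₂E₂)].
|α₁ − α₂|·ΔT = 16.2×10⁻⁶ × 92 = 0.00149.
1/(A₁E₁) + 1/(A₂E₂) = 1/(1275×115×10³) + 1/(425×141×10³) = 2.351×10⁻⁸ N⁻¹.
So P = 0.00149 / 2.351×10⁻⁸ = 63.4 kN.
σ_{invar} = P/A₂ = 63400/425 = 149.2 MPa, tensile.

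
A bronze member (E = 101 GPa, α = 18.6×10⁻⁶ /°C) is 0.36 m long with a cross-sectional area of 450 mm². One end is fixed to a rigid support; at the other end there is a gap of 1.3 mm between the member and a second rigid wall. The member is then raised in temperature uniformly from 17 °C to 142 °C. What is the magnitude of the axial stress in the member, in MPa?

If the wall were absent the member would grow by αΔT L = 18.6×10⁻⁶ × 125 × 360 = 0.837 mm.
Since δ_free = 0.837 mm is less than the 1.3 mm gap, the member never touches the wall. No axial force develops.

σ ≈ 0 MPa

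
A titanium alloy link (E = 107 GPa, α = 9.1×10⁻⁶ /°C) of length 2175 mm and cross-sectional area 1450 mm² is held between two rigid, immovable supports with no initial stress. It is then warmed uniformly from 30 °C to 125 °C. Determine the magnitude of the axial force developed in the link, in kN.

The ends cannot move, so σ = EαΔT = 107×10³ × 9.1×10⁻⁶ × 95 = 92.5 MPa.
P = AEαΔT = 1450 × 107×10³ × 9.1×10⁻⁶ × 95 = 134.1 kN (compressive).

P ≈ 134 kN (compressive)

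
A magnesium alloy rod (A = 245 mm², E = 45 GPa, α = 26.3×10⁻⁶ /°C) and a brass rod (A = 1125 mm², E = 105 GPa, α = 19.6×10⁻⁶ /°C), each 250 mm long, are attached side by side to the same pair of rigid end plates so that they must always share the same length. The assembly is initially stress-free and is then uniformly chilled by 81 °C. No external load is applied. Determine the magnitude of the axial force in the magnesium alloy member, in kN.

The magnesium alloy has the larger α, so on cooling it would change length more than the brass if both were free. The rigid plates force a common final length, so the magnesium alloy is put into tension and the brass into compression, with equal and opposite forces P (no external load).
Setting the final lengths equal and cancelling L: (α₁ − α₂)ΔT = P/(A₁E₁) + P/(A₂E₂).
|α₁ − α₂|·ΔT = 6.7×10⁻⁶ × 81 = 0.0005427.
1/(A₁E₁) + 1/(A₂E₂) = 1/(245×45×10³) + 1/(1125×105×10³) = 9.917×10⁻⁸ N⁻¹.
P = 0.0005427 / 9.917×10⁻⁸ = 5473 N = 5.473 kN.

P ≈ 5.47 kN (tensile in the magnesium alloy)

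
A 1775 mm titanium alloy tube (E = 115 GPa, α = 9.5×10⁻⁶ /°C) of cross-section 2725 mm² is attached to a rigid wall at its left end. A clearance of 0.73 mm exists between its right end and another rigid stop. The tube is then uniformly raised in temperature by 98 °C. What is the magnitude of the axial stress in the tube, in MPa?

σ ≈ 59.8 MPa (compressive)

If the wall were absent the tube would grow by αΔT L = 9.5×10⁻⁶ × 98 × 1775 = 1.653 mm.
The gap closes (δ_free > 0.73 mm) and the wall then resists a further 1.653 − 0.73 = 0.9225 mm of expansion.
So σ = E(δ_free − g)/L = 115×10³ × 0.9225/1775 = 59.77 MPa.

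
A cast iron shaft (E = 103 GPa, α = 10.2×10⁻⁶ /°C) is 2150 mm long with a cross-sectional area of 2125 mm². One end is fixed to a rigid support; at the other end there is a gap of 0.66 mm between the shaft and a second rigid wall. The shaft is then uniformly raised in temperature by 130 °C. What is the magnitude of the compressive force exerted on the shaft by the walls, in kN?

P ≈ 223 kN

Free thermal elongation = αΔT L = 10.2×10⁻⁶ × 130 × 2150 = 2.851 mm.
After closing the 0.66 mm clearance, 2.851 − 0.66 = 2.191 mm of expansion remains to be suppressed by the wall.
So σ = E(δ_free − g)/L = 103×10³ × 2.191/2150 = 105 MPa.
P = σA = 105 × 2125 = 223 kN.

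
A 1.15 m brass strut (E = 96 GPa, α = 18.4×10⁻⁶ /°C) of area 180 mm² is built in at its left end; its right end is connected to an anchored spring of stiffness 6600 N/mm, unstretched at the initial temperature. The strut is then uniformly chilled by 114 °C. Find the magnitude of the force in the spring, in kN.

The unrestrained thermal change is αΔT L = 18.4×10⁻⁶ × 114 × 1150 = 2.412 mm.
With a force P in the spring, the elastic change of the strut is PL/(AE) and that of the spring is P/k; compatibility requires their sum to equal δ_free.
So P = δ_free / [L/(AE) + 1/k] = 2.412 / [ 1150/(180×96×10³) + 1/(6600) ].
P = 2.412 / 0.0002181 = 11060 N.

P ≈ 11.1 kN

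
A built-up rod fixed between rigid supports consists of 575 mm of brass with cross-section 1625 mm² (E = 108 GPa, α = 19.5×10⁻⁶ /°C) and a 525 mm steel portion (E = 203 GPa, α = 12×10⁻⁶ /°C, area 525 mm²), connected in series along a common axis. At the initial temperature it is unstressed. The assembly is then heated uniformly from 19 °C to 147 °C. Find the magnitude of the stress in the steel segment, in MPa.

With the walls removed the bar would change length by δ_free = Σ αᵢΔT Lᵢ = 19.5×10⁻⁶×128×575 + 12×10⁻⁶×128×525 = 2.242 mm.
Since the ends are fixed, an axial force P builds up, equal in every segment, with P · Σ Lᵢ/(AᵢEᵢ) = δ_free.
Σ Lᵢ/(AᵢEᵢ) = 575/(1625×108×10³) + 525/(525×203×10³) = 8.202×10⁻⁶ mm/N.
So P = 2.242 / 8.202×10⁻⁶ = 273.3 kN, compressive.
σ_{steel} = P / A = 273300 / 525 = 520.5 MPa.

σ ≈ 521 MPa (compressive)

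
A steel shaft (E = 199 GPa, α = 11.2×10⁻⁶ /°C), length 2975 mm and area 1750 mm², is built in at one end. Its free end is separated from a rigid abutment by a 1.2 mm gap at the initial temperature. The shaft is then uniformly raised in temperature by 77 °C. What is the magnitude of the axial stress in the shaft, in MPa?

σ ≈ 91.3 MPa (compressive)

Unrestrained expansion: δ_free = αΔT L = 11.2×10⁻⁶ × 77 × 2975 = 2.566 mm.
This exceeds the 1.2 mm gap, so the wall pushes back. The portion of expansion that must be recovered elastically is δ_free − gap = 2.566 − 1.2 = 1.366 mm.
Compatibility: PL/(AE) = 1.366 mm, so σ = P/A = E × (1.366/2975) = 91.35 MPa.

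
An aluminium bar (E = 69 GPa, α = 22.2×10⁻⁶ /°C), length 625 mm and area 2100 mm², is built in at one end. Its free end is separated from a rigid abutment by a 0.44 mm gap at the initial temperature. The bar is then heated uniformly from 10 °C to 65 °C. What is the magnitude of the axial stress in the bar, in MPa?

Unrestrained expansion: δ_free = αΔT L = 22.2×10⁻⁶ × 55 × 625 = 0.7631 mm.
The gap closes (δ_free > 0.44 mm) and the wall then resists a further 0.7631 − 0.44 = 0.3231 mm of expansion.
So σ = E(δ_free − g)/L = 69×10³ × 0.3231/625 = 35.67 MPa.

σ ≈ 35.7 MPa (compressive)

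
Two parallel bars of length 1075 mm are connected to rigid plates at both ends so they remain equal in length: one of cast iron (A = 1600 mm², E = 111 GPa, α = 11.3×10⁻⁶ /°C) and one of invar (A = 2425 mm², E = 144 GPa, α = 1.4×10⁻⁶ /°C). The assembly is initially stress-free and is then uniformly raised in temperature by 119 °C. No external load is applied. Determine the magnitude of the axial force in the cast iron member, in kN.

P ≈ 139 kN (compressive in the cast iron)

Both members must finish at the same length. With the larger α, the cast iron tends to over-expand; the plates restrain it, putting the cast iron in compression and the invar in tension. With no external load the two internal forces are equal and opposite, magnitude P.
Equating the net (thermal + elastic) strains gives |α₁ − α₂|·ΔT = P·[1/(A₁E₁) + 1/(A₂E₂)].
|α₁ − α₂|·ΔT = 9.9×10⁻⁶ × 119 = 0.001178.
1/(A₁E₁) + 1/(A₂E₂) = 1/(1600×111×10³) + 1/(2425×144×10³) = 8.494×10⁻⁹ N⁻¹.
So P = 0.001178 / 8.494×10⁻⁹ = 138.7 kN.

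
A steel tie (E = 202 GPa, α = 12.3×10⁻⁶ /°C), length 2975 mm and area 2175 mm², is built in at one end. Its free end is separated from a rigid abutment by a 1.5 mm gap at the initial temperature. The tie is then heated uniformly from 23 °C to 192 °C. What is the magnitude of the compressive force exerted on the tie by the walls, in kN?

P ≈ 692 kN

Free thermal elongation = αΔT L = 12.3×10⁻⁶ × 169 × 2975 = 6.184 mm.
This exceeds the 1.5 mm gap, so the wall pushes back. The portion of expansion that must be recovered elastically is δ_free − gap = 6.184 − 1.5 = 4.684 mm.
Compatibility: PL/(AE) = 4.684 mm, so σ = P/A = E × (4.684/2975) = 318 MPa.
Force on the wall = σA = 318 × 2175 mm² = 691.8 kN.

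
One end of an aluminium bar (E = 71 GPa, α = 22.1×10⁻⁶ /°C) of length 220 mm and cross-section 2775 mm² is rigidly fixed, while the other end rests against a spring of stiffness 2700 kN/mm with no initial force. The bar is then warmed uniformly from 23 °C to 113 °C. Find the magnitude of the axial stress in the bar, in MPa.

Free thermal expansion: δ_free = αΔT L = 22.1×10⁻⁶ × 90 × 220 = 0.4376 mm.
Let P be the compressive force at the spring. The bar shortens elastically by PL/(AE) and the spring compresses by P/k; together these equal δ_free.
So P = δ_free / [L/(AE) + 1/k] = 0.4376 / [ 220/(2775×71×10³) + 1/(2700×10³) ].
P = 0.4376 / 1.487×10⁻⁶ = 294300 N.
σ = P/A = 294300/2775 = 106 MPa.

σ ≈ 106 MPa (compressive)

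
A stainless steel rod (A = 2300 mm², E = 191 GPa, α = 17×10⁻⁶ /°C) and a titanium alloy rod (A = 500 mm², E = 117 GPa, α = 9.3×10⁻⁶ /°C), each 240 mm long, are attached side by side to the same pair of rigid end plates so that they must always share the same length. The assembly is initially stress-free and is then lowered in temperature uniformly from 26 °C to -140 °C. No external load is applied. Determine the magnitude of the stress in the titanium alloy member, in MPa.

Both members must finish at the same length. With the larger α, the stainless steel tends to over-contract; the plates restrain it, putting the stainless steel in tension and the titanium alloy in compression. With no external load the two internal forces are equal and opposite, magnitude P.
Equating the net (thermal + elastic) strains gives |α₁ − α₂|·ΔT = P·[1/(A₁E₁) + 1/(A₂E₂)].
|α₁ − α₂|·ΔT = 7.7×10⁻⁶ × 166 = 0.001278.
1/(A₁E₁) + 1/(A₂E₂) = 1/(2300×191×10³) + 1/(500×117×10³) = 1.937×10⁻⁸ N⁻¹.
So P = 0.001278 / 1.937×10⁻⁸ = 65.99 kN.
σ_{titanium alloy} = P/A₂ = 65990/500 = 132 MPa, compressive.

σ ≈ 132 MPa (compressive)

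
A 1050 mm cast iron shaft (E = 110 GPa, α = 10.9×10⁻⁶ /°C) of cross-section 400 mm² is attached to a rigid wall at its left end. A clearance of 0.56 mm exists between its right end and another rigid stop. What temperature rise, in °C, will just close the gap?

The gap closes when αΔT L = 0.56 mm, since the shaft is still unstressed at that instant.
ΔT = 0.56 / (10.9×10⁻⁶ × 1050) = 48.93 °C.

ΔT ≈ 48.9 °C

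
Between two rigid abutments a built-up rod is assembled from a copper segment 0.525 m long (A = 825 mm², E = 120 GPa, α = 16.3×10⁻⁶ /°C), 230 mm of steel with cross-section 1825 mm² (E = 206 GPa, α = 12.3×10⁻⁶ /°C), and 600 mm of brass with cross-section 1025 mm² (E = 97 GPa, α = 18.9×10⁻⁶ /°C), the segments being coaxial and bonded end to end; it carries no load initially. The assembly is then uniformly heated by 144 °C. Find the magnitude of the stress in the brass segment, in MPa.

σ ≈ 267 MPa (compressive)

Free thermal expansion of the whole bar: Σ αᵢΔT Lᵢ = 16.3×10⁻⁶×144×525 + 12.3×10⁻⁶×144×230 + 18.9×10⁻⁶×144×600 = 3.273 mm.
The walls prevent any net length change, so an axial force P (same in every segment) develops. Compatibility: P · Σ Lᵢ/(AᵢEᵢ) = δ_free.
The series flexibility is Σ Lᵢ/(AᵢEᵢ) = 525/(825×120×10³) + 230/(1825×206×10³) + 600/(1025×97×10³) = 1.195×10⁻⁵ mm/N.
P = 3.273 / 1.195×10⁻⁵ = 273900 N = 273.9 kN, compressive.
σ_{brass} = P / A = 273900 / 1025 = 267.2 MPa.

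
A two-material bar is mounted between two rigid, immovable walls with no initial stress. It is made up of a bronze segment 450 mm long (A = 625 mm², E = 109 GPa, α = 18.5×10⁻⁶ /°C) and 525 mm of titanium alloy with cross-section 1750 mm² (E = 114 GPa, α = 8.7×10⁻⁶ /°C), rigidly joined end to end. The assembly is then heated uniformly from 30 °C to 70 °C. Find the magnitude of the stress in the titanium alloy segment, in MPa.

σ ≈ 31.9 MPa (compressive)

If the supports were absent, the total length change would be Σ αᵢΔT Lᵢ = 18.5×10⁻⁶×40×450 + 8.7×10⁻⁶×40×525 = 0.5157 mm.
The walls prevent any net length change, so an axial force P (same in every segment) develops. Compatibility: P · Σ Lᵢ/(AᵢEᵢ) = δ_free.
The series flexibility is Σ Lᵢ/(AᵢEᵢ) = 450/(625×109×10³) + 525/(1750×114×10³) = 9.237×10⁻⁶ mm/N.
So P = 0.5157 / 9.237×10⁻⁶ = 55.83 kN, compressive.
σ_{titanium alloy} = P / A = 55830 / 1750 = 31.9 MPa.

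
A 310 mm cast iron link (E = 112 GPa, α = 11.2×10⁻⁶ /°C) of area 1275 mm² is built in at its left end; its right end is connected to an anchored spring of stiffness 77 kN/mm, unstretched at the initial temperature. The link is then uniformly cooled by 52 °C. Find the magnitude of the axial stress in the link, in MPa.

If the spring were absent the link would shorten by αΔT L = 11.2×10⁻⁶ × 52 × 310 = 0.1805 mm.
With a force P in the spring, the elastic change of the link is PL/(AE) and that of the spring is P/k; compatibility requires their sum to equal δ_free.
So P = δ_free / [L/(AE) + 1/k] = 0.1805 / [ 310/(1275×112×10³) + 1/(77×10³) ].
P = 0.1805 / 1.516×10⁻⁵ = 11910 N.
σ = P/A = 11910/1275 = 9.342 MPa.

σ ≈ 9.34 MPa (tensile)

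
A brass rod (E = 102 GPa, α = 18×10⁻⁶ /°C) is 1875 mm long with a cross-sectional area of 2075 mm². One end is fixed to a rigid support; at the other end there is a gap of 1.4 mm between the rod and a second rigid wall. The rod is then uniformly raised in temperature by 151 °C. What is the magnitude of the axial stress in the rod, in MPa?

σ ≈ 201 MPa (compressive)

Free thermal elongation = αΔT L = 18×10⁻⁶ × 151 × 1875 = 5.096 mm.
After closing the 1.4 mm clearance, 5.096 − 1.4 = 3.696 mm of expansion remains to be suppressed by the wall.
So σ = E(δ_free − g)/L = 102×10³ × 3.696/1875 = 201.1 MPa.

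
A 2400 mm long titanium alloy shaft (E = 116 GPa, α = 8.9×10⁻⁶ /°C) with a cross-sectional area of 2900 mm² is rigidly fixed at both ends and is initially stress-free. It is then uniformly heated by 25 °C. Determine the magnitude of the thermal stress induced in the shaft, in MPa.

With length fixed, the mechanical strain must cancel the thermal strain αΔT = 8.9×10⁻⁶ × 25 = 222.5×10⁻⁶.
Hence σ = E·αΔT = 116×10³ × 222.5×10⁻⁶ = 25.81 MPa, compressive.

σ ≈ 25.8 MPa (compressive)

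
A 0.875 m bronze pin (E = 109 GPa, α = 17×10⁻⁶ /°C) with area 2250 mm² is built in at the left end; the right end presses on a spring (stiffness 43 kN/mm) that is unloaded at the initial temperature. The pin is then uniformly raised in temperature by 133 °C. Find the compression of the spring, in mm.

Free thermal expansion: δ_free = αΔT L = 17×10⁻⁶ × 133 × 875 = 1.978 mm.
Let P be the compressive force at the spring. The pin shortens elastically by PL/(AE) and the spring compresses by P/k; together these equal δ_free.
So P = δ_free / [L/(AE) + 1/k] = 1.978 / [ 875/(2250×109×10³) + 1/(43×10³) ].
P = 1.978 / 2.682×10⁻⁵ = 73760 N.
Spring compression = P/k = 73760/(43×10³) = 1.715 mm.

δ ≈ 1.72 mm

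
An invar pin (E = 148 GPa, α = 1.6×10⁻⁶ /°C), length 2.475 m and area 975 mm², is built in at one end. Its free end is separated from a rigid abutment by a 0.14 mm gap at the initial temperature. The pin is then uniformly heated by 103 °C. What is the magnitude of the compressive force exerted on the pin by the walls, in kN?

Unrestrained expansion: δ_free = αΔT L = 1.6×10⁻⁶ × 103 × 2475 = 0.4079 mm.
After closing the 0.14 mm clearance, 0.4079 − 0.14 = 0.2679 mm of expansion remains to be suppressed by the wall.
That suppressed elongation corresponds to σ = E·Δ/L = 148×10³ × 0.2679/2475 = 16.02 MPa.
P = σA = 16.02 × 975 = 15.62 kN.

P ≈ 15.6 kN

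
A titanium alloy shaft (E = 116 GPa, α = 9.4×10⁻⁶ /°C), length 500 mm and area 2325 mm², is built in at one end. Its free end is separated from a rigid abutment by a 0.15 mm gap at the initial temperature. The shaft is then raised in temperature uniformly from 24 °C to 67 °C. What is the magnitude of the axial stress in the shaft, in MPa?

σ ≈ 12.1 MPa (compressive)

If the wall were absent the shaft would grow by αΔT L = 9.4×10⁻⁶ × 43 × 500 = 0.2021 mm.
The gap closes (δ_free > 0.15 mm) and the wall then resists a further 0.2021 − 0.15 = 0.0521 mm of expansion.
So σ = E(δ_free − g)/L = 116×10³ × 0.0521/500 = 12.09 MPa.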